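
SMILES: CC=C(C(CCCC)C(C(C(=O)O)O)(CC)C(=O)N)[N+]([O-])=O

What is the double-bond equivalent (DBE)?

4

Molecular formula from the SMILES: C14H24N2O6.
DoU = (2C + 2 + N − H − X)/2 = (2·14 + 2 + 2 − 24 − 0)/2 = 8/2 = 4.
(Structurally: 0 ring(s) + 4 π bond(s) = 4.)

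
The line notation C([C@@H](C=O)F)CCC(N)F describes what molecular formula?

C6H11F2NO

Heavy atoms from the SMILES: 6 C, 2 F, 1 N, 1 O.
Implicit hydrogens by atom environment:
  3 × C: 2 H each → 6
  3 × C: 1 H each → 3
  2 × F: no H
  1 × N: 2 H
  1 × O: no H
  Total hydrogens = 11.
Molecular formula: C6H11F2NO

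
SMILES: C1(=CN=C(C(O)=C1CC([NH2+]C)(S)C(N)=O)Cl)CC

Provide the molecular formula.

C11H17ClN3O2S+

Heavy atoms from the SMILES: 11 C, 1 Cl, 3 N, 2 O, 1 S.
Implicit hydrogens by atom environment:
  4 × C (aromatic): no H
  2 × C: 3 H each → 6
  2 × C: 2 H each → 4
  2 × C: no H
  1 × C (aromatic): 1 H
  1 × Cl: no H
  1 × N: 2 H
  1 × N (charge +1): 2 H
  1 × N (aromatic): no H
  1 × O: 1 H
  1 × O: no H
  1 × S: 1 H
  Total hydrogens = 17.
Net charge +1.
Molecular formula: C11H17ClN3O2S+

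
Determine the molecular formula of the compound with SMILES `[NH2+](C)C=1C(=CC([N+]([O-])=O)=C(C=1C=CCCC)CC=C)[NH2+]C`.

Heavy atoms from the SMILES: 16 C, 3 N, 2 O.
Implicit hydrogens by atom environment:
  5 × C (aromatic): no H
  4 × C: 2 H each → 8
  3 × C: 3 H each → 9
  3 × C: 1 H each → 3
  2 × N (charge +1): 2 H each → 4
  1 × C (aromatic): 1 H
  1 × N (charge +1): no H
  1 × O: no H
  1 × O (charge -1): no H
  Total hydrogens = 25.
Net charge +2.
Molecular formula: [C16H25N3O2]2+

[C16H25N3O2]2+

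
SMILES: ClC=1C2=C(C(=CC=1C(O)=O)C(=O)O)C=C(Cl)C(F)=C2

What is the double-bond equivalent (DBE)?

9

Molecular formula from the SMILES: C12H5Cl2FO4.
DoU = (2C + 2 + N − H − X)/2 = (2·12 + 2 + 0 − 5 − 3)/2 = 18/2 = 9.
(Structurally: 2 ring(s) + 7 π bond(s) = 9.)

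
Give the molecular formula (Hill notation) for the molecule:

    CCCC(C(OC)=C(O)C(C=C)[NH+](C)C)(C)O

C13H26NO3+

Heavy atoms from the SMILES: 13 C, 1 N, 3 O.
Implicit hydrogens by atom environment:
  5 × C: 3 H each → 15
  3 × C: 2 H each → 6
  3 × C: no H
  2 × C: 1 H each → 2
  2 × O: 1 H each → 2
  1 × N (charge +1): 1 H
  1 × O: no H
  Total hydrogens = 26.
Net charge +1.
Molecular formula: C13H26NO3+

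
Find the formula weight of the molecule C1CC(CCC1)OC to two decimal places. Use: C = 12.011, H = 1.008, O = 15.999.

Molecular formula: C7H14O.
M = 7×12.011 + 14×1.008 + 1×15.999 = 114.19 g/mol.

114.19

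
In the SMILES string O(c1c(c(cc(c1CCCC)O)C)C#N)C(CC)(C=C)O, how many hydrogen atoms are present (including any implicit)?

23

Hydrogens are implicit in SMILES; fill each atom to its normal valence:
  5 × C: 2 H each → 10
  5 × C (aromatic): no H
  3 × C: 3 H each → 9
  2 × C: no H
  2 × O: 1 H each → 2
  1 × C (aromatic): 1 H
  1 × C: 1 H
  1 × N: no H
  1 × O: no H
  Total hydrogens = 23.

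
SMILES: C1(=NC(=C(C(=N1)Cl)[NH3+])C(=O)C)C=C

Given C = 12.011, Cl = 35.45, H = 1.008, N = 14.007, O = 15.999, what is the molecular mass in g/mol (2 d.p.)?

Molecular formula: C8H9ClN3O+.
M = 8×12.011 + 1×35.45 + 9×1.008 + 3×14.007 + 1×15.999 = 198.63 g/mol.

198.63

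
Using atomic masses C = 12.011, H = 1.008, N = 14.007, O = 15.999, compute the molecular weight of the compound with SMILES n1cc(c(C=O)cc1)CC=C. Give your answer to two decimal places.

147.18

Molecular formula: C9H9NO.
M = 9×12.011 + 9×1.008 + 1×14.007 + 1×15.999 = 147.18 g/mol.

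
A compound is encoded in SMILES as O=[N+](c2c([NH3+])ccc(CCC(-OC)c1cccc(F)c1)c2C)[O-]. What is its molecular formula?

C17H20FN2O3+

Heavy atoms from the SMILES: 17 C, 1 F, 2 N, 3 O.
Implicit hydrogens by atom environment:
  6 × C (aromatic): 1 H each → 6
  6 × C (aromatic): no H
  2 × C: 3 H each → 6
  2 × C: 2 H each → 4
  2 × O: no H
  1 × C: 1 H
  1 × F: no H
  1 × N (charge +1): 3 H
  1 × N (charge +1): no H
  1 × O (charge -1): no H
  Total hydrogens = 20.
Net charge +1.
Molecular formula: C17H20FN2O3+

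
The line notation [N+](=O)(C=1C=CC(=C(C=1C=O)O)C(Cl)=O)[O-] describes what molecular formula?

Heavy atoms from the SMILES: 8 C, 1 Cl, 1 N, 5 O.
Implicit hydrogens by atom environment:
  4 × C (aromatic): no H
  3 × O: no H
  2 × C (aromatic): 1 H each → 2
  1 × C: 1 H
  1 × C: no H
  1 × Cl: no H
  1 × N (charge +1): no H
  1 × O: 1 H
  1 × O (charge -1): no H
  Total hydrogens = 4.
Molecular formula: C8H4ClNO5

C8H4ClNO5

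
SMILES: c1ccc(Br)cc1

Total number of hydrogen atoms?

Hydrogens are implicit in SMILES; fill each atom to its normal valence:
  5 × C (aromatic): 1 H each → 5
  1 × Br: no H
  1 × C (aromatic): no H
  Total hydrogens = 5.

5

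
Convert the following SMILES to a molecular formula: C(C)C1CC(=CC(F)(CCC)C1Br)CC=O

C13H20BrFO

Heavy atoms from the SMILES: 1 Br, 13 C, 1 F, 1 O.
Implicit hydrogens by atom environment:
  5 × C: 2 H each → 10
  4 × C: 1 H each → 4
  2 × C: 3 H each → 6
  2 × C: no H
  1 × Br: no H
  1 × F: no H
  1 × O: no H
  Total hydrogens = 20.
Molecular formula: C13H20BrFO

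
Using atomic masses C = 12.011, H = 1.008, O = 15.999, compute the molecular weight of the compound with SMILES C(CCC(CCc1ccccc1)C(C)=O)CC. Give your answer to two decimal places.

232.37

Molecular formula: C16H24O.
M = 16×12.011 + 24×1.008 + 1×15.999 = 232.37 g/mol.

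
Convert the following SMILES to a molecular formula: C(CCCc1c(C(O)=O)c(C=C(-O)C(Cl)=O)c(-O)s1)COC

Heavy atoms from the SMILES: 14 C, 1 Cl, 6 O, 1 S.
Implicit hydrogens by atom environment:
  5 × C: 2 H each → 10
  4 × C (aromatic): no H
  3 × C: no H
  3 × O: 1 H each → 3
  3 × O: no H
  1 × C: 3 H
  1 × C: 1 H
  1 × Cl: no H
  1 × S (aromatic): no H
  Total hydrogens = 17.
Molecular formula: C14H17ClO6S

C14H17ClO6S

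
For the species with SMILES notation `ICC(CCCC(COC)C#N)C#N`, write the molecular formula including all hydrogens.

C10H15IN2O

Heavy atoms from the SMILES: 10 C, 1 I, 2 N, 1 O.
Implicit hydrogens by atom environment:
  5 × C: 2 H each → 10
  2 × C: 1 H each → 2
  2 × C: no H
  2 × N: no H
  1 × C: 3 H
  1 × I: no H
  1 × O: no H
  Total hydrogens = 15.
Molecular formula: C10H15IN2O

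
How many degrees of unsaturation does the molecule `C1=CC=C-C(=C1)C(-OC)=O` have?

Molecular formula from the SMILES: C8H8O2.
DoU = (2C + 2 + N − H − X)/2 = (2·8 + 2 + 0 − 8 − 0)/2 = 10/2 = 5.
(Structurally: 1 ring(s) + 4 π bond(s) = 5.)

5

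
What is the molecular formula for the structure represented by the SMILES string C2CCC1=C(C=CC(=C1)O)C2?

C10H12O

Heavy atoms from the SMILES: 10 C, 1 O.
Implicit hydrogens by atom environment:
  4 × C: 2 H each → 8
  3 × C (aromatic): 1 H each → 3
  3 × C (aromatic): no H
  1 × O: 1 H
  Total hydrogens = 12.
Molecular formula: C10H12O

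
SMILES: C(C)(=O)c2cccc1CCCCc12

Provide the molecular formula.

Heavy atoms from the SMILES: 12 C, 1 O.
Implicit hydrogens by atom environment:
  4 × C: 2 H each → 8
  3 × C (aromatic): 1 H each → 3
  3 × C (aromatic): no H
  1 × C: 3 H
  1 × C: no H
  1 × O: no H
  Total hydrogens = 14.
Molecular formula: C12H14O

C12H14O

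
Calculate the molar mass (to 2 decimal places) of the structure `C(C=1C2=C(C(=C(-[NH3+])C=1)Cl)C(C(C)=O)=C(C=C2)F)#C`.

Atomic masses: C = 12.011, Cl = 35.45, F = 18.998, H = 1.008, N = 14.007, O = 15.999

262.69

Molecular formula: C14H10ClFNO+.
M = 14×12.011 + 1×35.45 + 1×18.998 + 10×1.008 + 1×14.007 + 1×15.999 = 262.69 g/mol.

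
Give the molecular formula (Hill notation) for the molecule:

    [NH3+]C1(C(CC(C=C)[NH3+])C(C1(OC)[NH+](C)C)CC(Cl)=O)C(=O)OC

[C15H29ClN3O4]3+

Heavy atoms from the SMILES: 15 C, 1 Cl, 3 N, 4 O.
Implicit hydrogens by atom environment:
  4 × C: 3 H each → 12
  4 × C: 1 H each → 4
  4 × C: no H
  4 × O: no H
  3 × C: 2 H each → 6
  2 × N (charge +1): 3 H each → 6
  1 × Cl: no H
  1 × N (charge +1): 1 H
  Total hydrogens = 29.
Net charge +3.
Molecular formula: [C15H29ClN3O4]3+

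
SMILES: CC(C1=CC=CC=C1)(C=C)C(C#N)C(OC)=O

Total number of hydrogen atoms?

Hydrogens are implicit in SMILES; fill each atom to its normal valence:
  5 × C (aromatic): 1 H each → 5
  3 × C: no H
  2 × C: 3 H each → 6
  2 × C: 1 H each → 2
  2 × O: no H
  1 × C: 2 H
  1 × C (aromatic): no H
  1 × N: no H
  Total hydrogens = 15.

15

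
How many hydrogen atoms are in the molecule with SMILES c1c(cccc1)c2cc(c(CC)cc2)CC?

Hydrogens are implicit in SMILES; fill each atom to its normal valence:
  8 × C (aromatic): 1 H each → 8
  4 × C (aromatic): no H
  2 × C: 3 H each → 6
  2 × C: 2 H each → 4
  Total hydrogens = 18.

18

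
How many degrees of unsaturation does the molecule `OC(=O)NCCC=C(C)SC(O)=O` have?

Molecular formula from the SMILES: C7H11NO4S.
DoU = (2C + 2 + N − H − X)/2 = (2·7 + 2 + 1 − 11 − 0)/2 = 6/2 = 3.
(Structurally: 0 ring(s) + 3 π bond(s) = 3.)

3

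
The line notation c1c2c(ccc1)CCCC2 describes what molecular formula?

C10H12

Heavy atoms from the SMILES: 10 C.
Implicit hydrogens by atom environment:
  4 × C: 2 H each → 8
  4 × C (aromatic): 1 H each → 4
  2 × C (aromatic): no H
  Total hydrogens = 12.
Molecular formula: C10H12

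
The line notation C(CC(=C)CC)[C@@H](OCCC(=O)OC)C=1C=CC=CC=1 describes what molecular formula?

C17H24O3

Heavy atoms from the SMILES: 17 C, 3 O.
Implicit hydrogens by atom environment:
  6 × C: 2 H each → 12
  5 × C (aromatic): 1 H each → 5
  3 × O: no H
  2 × C: 3 H each → 6
  2 × C: no H
  1 × C: 1 H
  1 × C (aromatic): no H
  Total hydrogens = 24.
Molecular formula: C17H24O3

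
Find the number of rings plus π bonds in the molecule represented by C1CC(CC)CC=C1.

2

Molecular formula from the SMILES: C8H14.
DoU = (2C + 2 + N − H − X)/2 = (2·8 + 2 + 0 − 14 − 0)/2 = 4/2 = 2.
(Structurally: 1 ring(s) + 1 π bond(s) = 2.)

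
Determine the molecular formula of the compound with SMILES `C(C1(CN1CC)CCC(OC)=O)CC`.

C11H21NO2

Heavy atoms from the SMILES: 11 C, 1 N, 2 O.
Implicit hydrogens by atom environment:
  6 × C: 2 H each → 12
  3 × C: 3 H each → 9
  2 × C: no H
  2 × O: no H
  1 × N: no H
  Total hydrogens = 21.
Molecular formula: C11H21NO2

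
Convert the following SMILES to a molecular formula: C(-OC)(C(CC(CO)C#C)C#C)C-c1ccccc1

C17H20O2

Heavy atoms from the SMILES: 17 C, 2 O.
Implicit hydrogens by atom environment:
  5 × C: 1 H each → 5
  5 × C (aromatic): 1 H each → 5
  3 × C: 2 H each → 6
  2 × C: no H
  1 × C: 3 H
  1 × C (aromatic): no H
  1 × O: 1 H
  1 × O: no H
  Total hydrogens = 20.
Molecular formula: C17H20O2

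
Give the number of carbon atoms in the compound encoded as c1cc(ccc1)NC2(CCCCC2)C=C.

14

The symbol for carbon appears 14 times in the SMILES. Lowercase c denotes aromatic carbon and counts toward C.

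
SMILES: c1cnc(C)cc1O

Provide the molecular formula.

C6H7NO

Heavy atoms from the SMILES: 6 C, 1 N, 1 O.
Implicit hydrogens by atom environment:
  3 × C (aromatic): 1 H each → 3
  2 × C (aromatic): no H
  1 × C: 3 H
  1 × N (aromatic): no H
  1 × O: 1 H
  Total hydrogens = 7.
Molecular formula: C6H7NO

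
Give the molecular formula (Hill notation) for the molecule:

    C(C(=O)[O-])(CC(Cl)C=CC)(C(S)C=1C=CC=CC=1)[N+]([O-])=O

Heavy atoms from the SMILES: 14 C, 1 Cl, 1 N, 4 O, 1 S.
Implicit hydrogens by atom environment:
  5 × C (aromatic): 1 H each → 5
  4 × C: 1 H each → 4
  2 × C: no H
  2 × O: no H
  2 × O (charge -1): no H
  1 × C: 3 H
  1 × C: 2 H
  1 × C (aromatic): no H
  1 × Cl: no H
  1 × N (charge +1): no H
  1 × S: 1 H
  Total hydrogens = 15.
Net charge -1.
Molecular formula: C14H15ClNO4S-

C14H15ClNO4S-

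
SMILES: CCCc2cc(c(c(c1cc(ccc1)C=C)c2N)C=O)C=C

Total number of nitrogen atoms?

The symbol for nitrogen appears 1 time in the SMILES.

1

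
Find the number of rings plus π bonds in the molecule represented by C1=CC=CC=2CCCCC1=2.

Molecular formula from the SMILES: C10H12.
DoU = (2C + 2 + N − H − X)/2 = (2·10 + 2 + 0 − 12 − 0)/2 = 10/2 = 5.
(Structurally: 2 ring(s) + 3 π bond(s) = 5.)

5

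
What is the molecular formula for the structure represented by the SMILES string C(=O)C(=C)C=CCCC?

Heavy atoms from the SMILES: 8 C, 1 O.
Implicit hydrogens by atom environment:
  3 × C: 2 H each → 6
  3 × C: 1 H each → 3
  1 × C: 3 H
  1 × C: no H
  1 × O: no H
  Total hydrogens = 12.
Molecular formula: C8H12O

C8H12O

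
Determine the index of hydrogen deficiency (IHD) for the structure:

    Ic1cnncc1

Molecular formula from the SMILES: C4H3IN2.
DoU = (2C + 2 + N − H − X)/2 = (2·4 + 2 + 2 − 3 − 1)/2 = 8/2 = 4.
(Structurally: 1 ring(s) + 3 π bond(s) = 4.)

4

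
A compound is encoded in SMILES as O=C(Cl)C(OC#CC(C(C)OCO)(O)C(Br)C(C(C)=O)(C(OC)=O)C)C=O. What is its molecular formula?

C16H20BrClO9

Heavy atoms from the SMILES: 1 Br, 16 C, 1 Cl, 9 O.
Implicit hydrogens by atom environment:
  7 × C: no H
  7 × O: no H
  4 × C: 3 H each → 12
  4 × C: 1 H each → 4
  2 × O: 1 H each → 2
  1 × Br: no H
  1 × C: 2 H
  1 × Cl: no H
  Total hydrogens = 20.
Molecular formula: C16H20BrClO9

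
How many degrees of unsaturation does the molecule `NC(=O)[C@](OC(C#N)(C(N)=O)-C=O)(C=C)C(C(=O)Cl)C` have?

Molecular formula from the SMILES: C11H12ClN3O5.
DoU = (2C + 2 + N − H − X)/2 = (2·11 + 2 + 3 − 12 − 1)/2 = 14/2 = 7.
(Structurally: 0 ring(s) + 7 π bond(s) = 7.)

7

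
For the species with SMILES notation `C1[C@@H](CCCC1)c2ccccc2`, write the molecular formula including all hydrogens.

Heavy atoms from the SMILES: 12 C.
Implicit hydrogens by atom environment:
  5 × C: 2 H each → 10
  5 × C (aromatic): 1 H each → 5
  1 × C: 1 H
  1 × C (aromatic): no H
  Total hydrogens = 16.
Molecular formula: C12H16

C12H16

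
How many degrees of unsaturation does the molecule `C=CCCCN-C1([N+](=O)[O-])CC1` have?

3

Molecular formula from the SMILES: C8H14N2O2.
DoU = (2C + 2 + N − H − X)/2 = (2·8 + 2 + 2 − 14 − 0)/2 = 6/2 = 3.
(Structurally: 1 ring(s) + 2 π bond(s) = 3.)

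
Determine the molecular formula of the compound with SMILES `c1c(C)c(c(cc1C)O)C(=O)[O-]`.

Heavy atoms from the SMILES: 9 C, 3 O.
Implicit hydrogens by atom environment:
  4 × C (aromatic): no H
  2 × C: 3 H each → 6
  2 × C (aromatic): 1 H each → 2
  1 × C: no H
  1 × O: 1 H
  1 × O: no H
  1 × O (charge -1): no H
  Total hydrogens = 9.
Net charge -1.
Molecular formula: C9H9O3-

C9H9O3-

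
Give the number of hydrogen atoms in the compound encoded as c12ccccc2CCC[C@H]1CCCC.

20

Hydrogens are implicit in SMILES; fill each atom to its normal valence:
  6 × C: 2 H each → 12
  4 × C (aromatic): 1 H each → 4
  2 × C (aromatic): no H
  1 × C: 3 H
  1 × C: 1 H
  Total hydrogens = 20.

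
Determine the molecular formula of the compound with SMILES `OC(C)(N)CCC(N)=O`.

C5H12N2O2

Heavy atoms from the SMILES: 5 C, 2 N, 2 O.
Implicit hydrogens by atom environment:
  2 × C: 2 H each → 4
  2 × C: no H
  2 × N: 2 H each → 4
  1 × C: 3 H
  1 × O: 1 H
  1 × O: no H
  Total hydrogens = 12.
Molecular formula: C5H12N2O2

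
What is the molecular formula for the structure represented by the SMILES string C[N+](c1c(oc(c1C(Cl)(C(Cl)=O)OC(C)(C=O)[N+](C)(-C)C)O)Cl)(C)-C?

[C15H23Cl3N2O5]2+

Heavy atoms from the SMILES: 15 C, 3 Cl, 2 N, 5 O.
Implicit hydrogens by atom environment:
  7 × C: 3 H each → 21
  4 × C (aromatic): no H
  3 × C: no H
  3 × Cl: no H
  3 × O: no H
  2 × N (charge +1): no H
  1 × C: 1 H
  1 × O: 1 H
  1 × O (aromatic): no H
  Total hydrogens = 23.
Net charge +2.
Molecular formula: [C15H23Cl3N2O5]2+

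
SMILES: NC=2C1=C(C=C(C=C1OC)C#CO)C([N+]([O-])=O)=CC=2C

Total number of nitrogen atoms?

2

The symbol for nitrogen appears 2 times in the SMILES.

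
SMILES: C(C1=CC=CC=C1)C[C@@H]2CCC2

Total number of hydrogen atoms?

Hydrogens are implicit in SMILES; fill each atom to its normal valence:
  5 × C: 2 H each → 10
  5 × C (aromatic): 1 H each → 5
  1 × C: 1 H
  1 × C (aromatic): no H
  Total hydrogens = 16.

16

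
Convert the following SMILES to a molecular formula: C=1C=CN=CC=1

C5H5N

Heavy atoms from the SMILES: 5 C, 1 N.
Implicit hydrogens by atom environment:
  5 × C (aromatic): 1 H each → 5
  1 × N (aromatic): no H
  Total hydrogens = 5.
Molecular formula: C5H5N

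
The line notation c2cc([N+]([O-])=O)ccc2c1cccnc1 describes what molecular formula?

C11H8N2O2

Heavy atoms from the SMILES: 11 C, 2 N, 2 O.
Implicit hydrogens by atom environment:
  8 × C (aromatic): 1 H each → 8
  3 × C (aromatic): no H
  1 × N (aromatic): no H
  1 × N (charge +1): no H
  1 × O: no H
  1 × O (charge -1): no H
  Total hydrogens = 8.
Molecular formula: C11H8N2O2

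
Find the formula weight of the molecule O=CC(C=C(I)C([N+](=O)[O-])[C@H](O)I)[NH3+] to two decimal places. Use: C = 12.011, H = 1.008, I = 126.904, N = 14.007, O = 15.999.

Molecular formula: C6H9I2N2O4+.
M = 6×12.011 + 9×1.008 + 2×126.904 + 2×14.007 + 4×15.999 = 426.96 g/mol.

426.96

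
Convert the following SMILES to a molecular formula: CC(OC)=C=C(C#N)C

Heavy atoms from the SMILES: 7 C, 1 N, 1 O.
Implicit hydrogens by atom environment:
  4 × C: no H
  3 × C: 3 H each → 9
  1 × N: no H
  1 × O: no H
  Total hydrogens = 9.
Molecular formula: C7H9NO

C7H9NO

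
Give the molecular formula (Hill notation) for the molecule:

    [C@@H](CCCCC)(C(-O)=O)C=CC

Heavy atoms from the SMILES: 10 C, 2 O.
Implicit hydrogens by atom environment:
  4 × C: 2 H each → 8
  3 × C: 1 H each → 3
  2 × C: 3 H each → 6
  1 × C: no H
  1 × O: 1 H
  1 × O: no H
  Total hydrogens = 18.
Molecular formula: C10H18O2

C10H18O2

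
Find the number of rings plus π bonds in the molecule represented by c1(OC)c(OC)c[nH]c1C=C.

Molecular formula from the SMILES: C8H11NO2.
DoU = (2C + 2 + N − H − X)/2 = (2·8 + 2 + 1 − 11 − 0)/2 = 8/2 = 4.
(Structurally: 1 ring(s) + 3 π bond(s) = 4.)

4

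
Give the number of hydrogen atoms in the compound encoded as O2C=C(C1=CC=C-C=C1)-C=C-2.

Hydrogens are implicit in SMILES; fill each atom to its normal valence:
  8 × C (aromatic): 1 H each → 8
  2 × C (aromatic): no H
  1 × O (aromatic): no H
  Total hydrogens = 8.

8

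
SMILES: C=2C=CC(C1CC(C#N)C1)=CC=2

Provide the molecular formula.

C11H11N

Heavy atoms from the SMILES: 11 C, 1 N.
Implicit hydrogens by atom environment:
  5 × C (aromatic): 1 H each → 5
  2 × C: 2 H each → 4
  2 × C: 1 H each → 2
  1 × C (aromatic): no H
  1 × C: no H
  1 × N: no H
  Total hydrogens = 11.
Molecular formula: C11H11N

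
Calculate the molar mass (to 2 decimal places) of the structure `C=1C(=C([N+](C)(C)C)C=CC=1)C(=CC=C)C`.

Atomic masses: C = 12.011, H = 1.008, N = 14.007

202.32

Molecular formula: C14H20N+.
M = 14×12.011 + 20×1.008 + 1×14.007 = 202.32 g/mol.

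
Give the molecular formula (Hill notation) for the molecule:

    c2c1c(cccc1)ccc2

Heavy atoms from the SMILES: 10 C.
Implicit hydrogens by atom environment:
  8 × C (aromatic): 1 H each → 8
  2 × C (aromatic): no H
  Total hydrogens = 8.
Molecular formula: C10H8

C10H8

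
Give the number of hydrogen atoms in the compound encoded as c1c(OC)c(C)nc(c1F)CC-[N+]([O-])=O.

Hydrogens are implicit in SMILES; fill each atom to its normal valence:
  4 × C (aromatic): no H
  2 × C: 3 H each → 6
  2 × C: 2 H each → 4
  2 × O: no H
  1 × C (aromatic): 1 H
  1 × F: no H
  1 × N (aromatic): no H
  1 × N (charge +1): no H
  1 × O (charge -1): no H
  Total hydrogens = 11.

11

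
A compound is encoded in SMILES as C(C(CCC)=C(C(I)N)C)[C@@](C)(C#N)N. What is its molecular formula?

Heavy atoms from the SMILES: 11 C, 1 I, 3 N.
Implicit hydrogens by atom environment:
  4 × C: no H
  3 × C: 3 H each → 9
  3 × C: 2 H each → 6
  2 × N: 2 H each → 4
  1 × C: 1 H
  1 × I: no H
  1 × N: no H
  Total hydrogens = 20.
Molecular formula: C11H20IN3

C11H20IN3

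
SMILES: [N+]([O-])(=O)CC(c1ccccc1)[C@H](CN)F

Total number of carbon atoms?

The symbol for carbon appears 10 times in the SMILES. Lowercase c denotes aromatic carbon and counts toward C.

10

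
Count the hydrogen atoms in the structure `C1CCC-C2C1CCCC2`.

Hydrogens are implicit in SMILES; fill each atom to its normal valence:
  8 × C: 2 H each → 16
  2 × C: 1 H each → 2
  Total hydrogens = 18.

18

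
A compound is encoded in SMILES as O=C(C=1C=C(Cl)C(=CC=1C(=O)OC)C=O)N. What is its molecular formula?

Heavy atoms from the SMILES: 10 C, 1 Cl, 1 N, 4 O.
Implicit hydrogens by atom environment:
  4 × C (aromatic): no H
  4 × O: no H
  2 × C (aromatic): 1 H each → 2
  2 × C: no H
  1 × C: 3 H
  1 × C: 1 H
  1 × Cl: no H
  1 × N: 2 H
  Total hydrogens = 8.
Molecular formula: C10H8ClNO4

C10H8ClNO4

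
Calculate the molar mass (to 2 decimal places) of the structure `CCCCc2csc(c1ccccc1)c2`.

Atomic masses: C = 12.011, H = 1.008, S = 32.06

216.34

Molecular formula: C14H16S.
M = 14×12.011 + 16×1.008 + 1×32.06 = 216.34 g/mol.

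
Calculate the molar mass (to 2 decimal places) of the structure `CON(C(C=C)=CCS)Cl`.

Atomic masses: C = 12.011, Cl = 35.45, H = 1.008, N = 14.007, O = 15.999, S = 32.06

Molecular formula: C6H10ClNOS.
M = 6×12.011 + 1×35.45 + 10×1.008 + 1×14.007 + 1×15.999 + 1×32.06 = 179.66 g/mol.

179.66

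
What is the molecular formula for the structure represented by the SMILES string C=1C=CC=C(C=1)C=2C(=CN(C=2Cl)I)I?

C10H6ClI2N

Heavy atoms from the SMILES: 10 C, 1 Cl, 2 I, 1 N.
Implicit hydrogens by atom environment:
  6 × C (aromatic): 1 H each → 6
  4 × C (aromatic): no H
  2 × I: no H
  1 × Cl: no H
  1 × N (aromatic): no H
  Total hydrogens = 6.
Molecular formula: C10H6ClI2N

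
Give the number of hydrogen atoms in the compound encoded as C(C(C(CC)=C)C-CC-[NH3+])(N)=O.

Hydrogens are implicit in SMILES; fill each atom to its normal valence:
  5 × C: 2 H each → 10
  2 × C: no H
  1 × C: 3 H
  1 × C: 1 H
  1 × N (charge +1): 3 H
  1 × N: 2 H
  1 × O: no H
  Total hydrogens = 19.

19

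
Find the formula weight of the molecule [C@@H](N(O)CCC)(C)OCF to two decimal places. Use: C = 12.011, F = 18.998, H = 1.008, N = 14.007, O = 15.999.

Molecular formula: C6H14FNO2.
M = 6×12.011 + 1×18.998 + 14×1.008 + 1×14.007 + 2×15.999 = 151.18 g/mol.

151.18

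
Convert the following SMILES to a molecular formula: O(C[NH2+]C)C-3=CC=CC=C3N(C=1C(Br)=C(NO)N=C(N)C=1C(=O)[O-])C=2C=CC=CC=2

C20H20BrN5O4

Heavy atoms from the SMILES: 1 Br, 20 C, 5 N, 4 O.
Implicit hydrogens by atom environment:
  9 × C (aromatic): 1 H each → 9
  8 × C (aromatic): no H
  2 × O: no H
  1 × Br: no H
  1 × C: 3 H
  1 × C: 2 H
  1 × C: no H
  1 × N: 2 H
  1 × N (charge +1): 2 H
  1 × N: 1 H
  1 × N (aromatic): no H
  1 × N: no H
  1 × O: 1 H
  1 × O (charge -1): no H
  Total hydrogens = 20.
Molecular formula: C20H20BrN5O4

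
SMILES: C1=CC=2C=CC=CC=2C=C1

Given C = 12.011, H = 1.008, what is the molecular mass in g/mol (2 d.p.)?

Molecular formula: C10H8.
M = 10×12.011 + 8×1.008 = 128.17 g/mol.

128.17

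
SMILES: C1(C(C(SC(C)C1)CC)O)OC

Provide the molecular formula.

Heavy atoms from the SMILES: 9 C, 2 O, 1 S.
Implicit hydrogens by atom environment:
  4 × C: 1 H each → 4
  3 × C: 3 H each → 9
  2 × C: 2 H each → 4
  1 × O: 1 H
  1 × O: no H
  1 × S: no H
  Total hydrogens = 18.
Molecular formula: C9H18O2S

C9H18O2S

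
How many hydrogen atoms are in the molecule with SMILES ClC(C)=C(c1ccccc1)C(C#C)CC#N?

12

Hydrogens are implicit in SMILES; fill each atom to its normal valence:
  5 × C (aromatic): 1 H each → 5
  4 × C: no H
  2 × C: 1 H each → 2
  1 × C: 3 H
  1 × C: 2 H
  1 × C (aromatic): no H
  1 × Cl: no H
  1 × N: no H
  Total hydrogens = 12.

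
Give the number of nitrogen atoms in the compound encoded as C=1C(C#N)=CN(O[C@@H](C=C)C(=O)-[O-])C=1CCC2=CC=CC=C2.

2

The symbol for nitrogen appears 2 times in the SMILES.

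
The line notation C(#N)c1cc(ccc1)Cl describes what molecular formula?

Heavy atoms from the SMILES: 7 C, 1 Cl, 1 N.
Implicit hydrogens by atom environment:
  4 × C (aromatic): 1 H each → 4
  2 × C (aromatic): no H
  1 × C: no H
  1 × Cl: no H
  1 × N: no H
  Total hydrogens = 4.
Molecular formula: C7H4ClN

C7H4ClN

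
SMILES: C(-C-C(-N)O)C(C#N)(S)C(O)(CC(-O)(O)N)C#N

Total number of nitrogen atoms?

4

The symbol for nitrogen appears 4 times in the SMILES.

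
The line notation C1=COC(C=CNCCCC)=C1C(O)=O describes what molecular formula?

Heavy atoms from the SMILES: 11 C, 1 N, 3 O.
Implicit hydrogens by atom environment:
  3 × C: 2 H each → 6
  2 × C (aromatic): 1 H each → 2
  2 × C: 1 H each → 2
  2 × C (aromatic): no H
  1 × C: 3 H
  1 × C: no H
  1 × N: 1 H
  1 × O: 1 H
  1 × O (aromatic): no H
  1 × O: no H
  Total hydrogens = 15.
Molecular formula: C11H15NO3

C11H15NO3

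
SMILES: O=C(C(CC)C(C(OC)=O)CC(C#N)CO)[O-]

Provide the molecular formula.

Heavy atoms from the SMILES: 11 C, 1 N, 5 O.
Implicit hydrogens by atom environment:
  3 × C: 2 H each → 6
  3 × C: 1 H each → 3
  3 × C: no H
  3 × O: no H
  2 × C: 3 H each → 6
  1 × N: no H
  1 × O: 1 H
  1 × O (charge -1): no H
  Total hydrogens = 16.
Net charge -1.
Molecular formula: C11H16NO5-

C11H16NO5-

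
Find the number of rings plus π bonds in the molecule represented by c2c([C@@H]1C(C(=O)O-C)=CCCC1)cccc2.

Molecular formula from the SMILES: C14H16O2.
DoU = (2C + 2 + N − H − X)/2 = (2·14 + 2 + 0 − 16 − 0)/2 = 14/2 = 7.
(Structurally: 2 ring(s) + 5 π bond(s) = 7.)

7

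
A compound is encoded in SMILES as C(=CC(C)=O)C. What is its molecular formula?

C5H8O

Heavy atoms from the SMILES: 5 C, 1 O.
Implicit hydrogens by atom environment:
  2 × C: 3 H each → 6
  2 × C: 1 H each → 2
  1 × C: no H
  1 × O: no H
  Total hydrogens = 8.
Molecular formula: C5H8O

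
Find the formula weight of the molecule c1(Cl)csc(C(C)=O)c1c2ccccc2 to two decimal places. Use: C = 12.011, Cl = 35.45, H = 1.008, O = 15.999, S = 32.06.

236.71

Molecular formula: C12H9ClOS.
M = 12×12.011 + 1×35.45 + 9×1.008 + 1×15.999 + 1×32.06 = 236.71 g/mol.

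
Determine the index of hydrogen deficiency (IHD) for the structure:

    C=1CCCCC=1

2

Molecular formula from the SMILES: C6H10.
DoU = (2C + 2 + N − H − X)/2 = (2·6 + 2 + 0 − 10 − 0)/2 = 4/2 = 2.
(Structurally: 1 ring(s) + 1 π bond(s) = 2.)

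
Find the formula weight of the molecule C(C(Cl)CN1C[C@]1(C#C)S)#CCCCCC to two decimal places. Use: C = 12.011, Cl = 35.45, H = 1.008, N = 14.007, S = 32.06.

255.80

Molecular formula: C13H18ClNS.
M = 13×12.011 + 1×35.45 + 18×1.008 + 1×14.007 + 1×32.06 = 255.80 g/mol.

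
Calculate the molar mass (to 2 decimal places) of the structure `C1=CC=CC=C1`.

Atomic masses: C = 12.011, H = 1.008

Molecular formula: C6H6.
M = 6×12.011 + 6×1.008 = 78.11 g/mol.

78.11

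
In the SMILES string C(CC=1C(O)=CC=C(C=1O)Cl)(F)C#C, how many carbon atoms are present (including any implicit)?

The symbol for carbon appears 10 times in the SMILES. (Cl is a single chlorine, not C + l.)

10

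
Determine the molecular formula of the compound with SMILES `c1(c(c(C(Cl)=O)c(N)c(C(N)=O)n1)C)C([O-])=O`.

Heavy atoms from the SMILES: 9 C, 1 Cl, 3 N, 4 O.
Implicit hydrogens by atom environment:
  5 × C (aromatic): no H
  3 × C: no H
  3 × O: no H
  2 × N: 2 H each → 4
  1 × C: 3 H
  1 × Cl: no H
  1 × N (aromatic): no H
  1 × O (charge -1): no H
  Total hydrogens = 7.
Net charge -1.
Molecular formula: C9H7ClN3O4-

C9H7ClN3O4-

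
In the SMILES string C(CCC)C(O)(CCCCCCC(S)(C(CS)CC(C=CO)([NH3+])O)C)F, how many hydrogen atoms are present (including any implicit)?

39

Hydrogens are implicit in SMILES; fill each atom to its normal valence:
  11 × C: 2 H each → 22
  3 × C: 1 H each → 3
  3 × C: no H
  3 × O: 1 H each → 3
  2 × C: 3 H each → 6
  2 × S: 1 H each → 2
  1 × F: no H
  1 × N (charge +1): 3 H
  Total hydrogens = 39.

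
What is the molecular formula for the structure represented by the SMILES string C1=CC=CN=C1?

C5H5N

Heavy atoms from the SMILES: 5 C, 1 N.
Implicit hydrogens by atom environment:
  5 × C (aromatic): 1 H each → 5
  1 × N (aromatic): no H
  Total hydrogens = 5.
Molecular formula: C5H5N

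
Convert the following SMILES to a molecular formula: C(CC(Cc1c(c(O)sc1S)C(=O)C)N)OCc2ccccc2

Heavy atoms from the SMILES: 17 C, 1 N, 3 O, 2 S.
Implicit hydrogens by atom environment:
  5 × C (aromatic): 1 H each → 5
  5 × C (aromatic): no H
  4 × C: 2 H each → 8
  2 × O: no H
  1 × C: 3 H
  1 × C: 1 H
  1 × C: no H
  1 × N: 2 H
  1 × O: 1 H
  1 × S: 1 H
  1 × S (aromatic): no H
  Total hydrogens = 21.
Molecular formula: C17H21NO3S2

C17H21NO3S2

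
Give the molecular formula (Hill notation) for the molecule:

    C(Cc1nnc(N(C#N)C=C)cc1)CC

C11H14N4

Heavy atoms from the SMILES: 11 C, 4 N.
Implicit hydrogens by atom environment:
  4 × C: 2 H each → 8
  2 × C (aromatic): 1 H each → 2
  2 × C (aromatic): no H
  2 × N (aromatic): no H
  2 × N: no H
  1 × C: 3 H
  1 × C: 1 H
  1 × C: no H
  Total hydrogens = 14.
Molecular formula: C11H14N4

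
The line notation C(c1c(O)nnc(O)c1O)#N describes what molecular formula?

Heavy atoms from the SMILES: 5 C, 3 N, 3 O.
Implicit hydrogens by atom environment:
  4 × C (aromatic): no H
  3 × O: 1 H each → 3
  2 × N (aromatic): no H
  1 × C: no H
  1 × N: no H
  Total hydrogens = 3.
Molecular formula: C5H3N3O3

C5H3N3O3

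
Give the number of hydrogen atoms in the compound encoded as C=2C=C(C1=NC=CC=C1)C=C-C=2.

Hydrogens are implicit in SMILES; fill each atom to its normal valence:
  9 × C (aromatic): 1 H each → 9
  2 × C (aromatic): no H
  1 × N (aromatic): no H
  Total hydrogens = 9.

9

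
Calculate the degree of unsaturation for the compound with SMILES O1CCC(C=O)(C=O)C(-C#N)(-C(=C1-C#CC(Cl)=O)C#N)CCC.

11

Molecular formula from the SMILES: C16H13ClN2O4.
DoU = (2C + 2 + N − H − X)/2 = (2·16 + 2 + 2 − 13 − 1)/2 = 22/2 = 11.
(Structurally: 1 ring(s) + 10 π bond(s) = 11.)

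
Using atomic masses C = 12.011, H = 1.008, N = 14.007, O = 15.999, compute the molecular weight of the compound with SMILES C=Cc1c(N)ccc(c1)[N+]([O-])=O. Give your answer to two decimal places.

Molecular formula: C8H8N2O2.
M = 8×12.011 + 8×1.008 + 2×14.007 + 2×15.999 = 164.16 g/mol.

164.16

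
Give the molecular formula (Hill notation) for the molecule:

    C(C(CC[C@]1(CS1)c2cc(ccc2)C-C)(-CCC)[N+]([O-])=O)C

C18H27NO2S

Heavy atoms from the SMILES: 18 C, 1 N, 2 O, 1 S.
Implicit hydrogens by atom environment:
  7 × C: 2 H each → 14
  4 × C (aromatic): 1 H each → 4
  3 × C: 3 H each → 9
  2 × C: no H
  2 × C (aromatic): no H
  1 × N (charge +1): no H
  1 × O: no H
  1 × O (charge -1): no H
  1 × S: no H
  Total hydrogens = 27.
Molecular formula: C18H27NO2S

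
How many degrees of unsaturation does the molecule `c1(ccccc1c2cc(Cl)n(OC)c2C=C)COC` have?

8

Molecular formula from the SMILES: C15H16ClNO2.
DoU = (2C + 2 + N − H − X)/2 = (2·15 + 2 + 1 − 16 − 1)/2 = 16/2 = 8.
(Structurally: 2 ring(s) + 6 π bond(s) = 8.)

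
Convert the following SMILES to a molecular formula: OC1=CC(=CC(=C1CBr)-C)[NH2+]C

Heavy atoms from the SMILES: 1 Br, 9 C, 1 N, 1 O.
Implicit hydrogens by atom environment:
  4 × C (aromatic): no H
  2 × C: 3 H each → 6
  2 × C (aromatic): 1 H each → 2
  1 × Br: no H
  1 × C: 2 H
  1 × N (charge +1): 2 H
  1 × O: 1 H
  Total hydrogens = 13.
Net charge +1.
Molecular formula: C9H13BrNO+

C9H13BrNO+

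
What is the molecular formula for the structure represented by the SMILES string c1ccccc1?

Heavy atoms from the SMILES: 6 C.
Implicit hydrogens by atom environment:
  6 × C (aromatic): 1 H each → 6
  Total hydrogens = 6.
Molecular formula: C6H6

C6H6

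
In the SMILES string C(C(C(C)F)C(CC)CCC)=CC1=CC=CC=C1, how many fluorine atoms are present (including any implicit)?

The symbol for fluorine appears 1 time in the SMILES.

1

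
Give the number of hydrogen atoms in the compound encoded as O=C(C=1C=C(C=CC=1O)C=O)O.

6

Hydrogens are implicit in SMILES; fill each atom to its normal valence:
  3 × C (aromatic): 1 H each → 3
  3 × C (aromatic): no H
  2 × O: 1 H each → 2
  2 × O: no H
  1 × C: 1 H
  1 × C: no H
  Total hydrogens = 6.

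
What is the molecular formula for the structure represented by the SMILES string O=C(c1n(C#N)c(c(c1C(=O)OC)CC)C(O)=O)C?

Heavy atoms from the SMILES: 12 C, 2 N, 5 O.
Implicit hydrogens by atom environment:
  4 × C (aromatic): no H
  4 × C: no H
  4 × O: no H
  3 × C: 3 H each → 9
  1 × C: 2 H
  1 × N (aromatic): no H
  1 × N: no H
  1 × O: 1 H
  Total hydrogens = 12.
Molecular formula: C12H12N2O5

C12H12N2O5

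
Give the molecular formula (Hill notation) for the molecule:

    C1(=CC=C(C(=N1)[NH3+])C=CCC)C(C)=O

Heavy atoms from the SMILES: 11 C, 2 N, 1 O.
Implicit hydrogens by atom environment:
  3 × C (aromatic): no H
  2 × C: 3 H each → 6
  2 × C (aromatic): 1 H each → 2
  2 × C: 1 H each → 2
  1 × C: 2 H
  1 × C: no H
  1 × N (charge +1): 3 H
  1 × N (aromatic): no H
  1 × O: no H
  Total hydrogens = 15.
Net charge +1.
Molecular formula: C11H15N2O+

C11H15N2O+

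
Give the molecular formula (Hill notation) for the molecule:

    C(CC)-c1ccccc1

Heavy atoms from the SMILES: 9 C.
Implicit hydrogens by atom environment:
  5 × C (aromatic): 1 H each → 5
  2 × C: 2 H each → 4
  1 × C: 3 H
  1 × C (aromatic): no H
  Total hydrogens = 12.
Molecular formula: C9H12

C9H12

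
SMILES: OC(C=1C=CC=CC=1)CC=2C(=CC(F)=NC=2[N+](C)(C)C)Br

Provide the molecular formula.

C16H19BrFN2O+

Heavy atoms from the SMILES: 1 Br, 16 C, 1 F, 2 N, 1 O.
Implicit hydrogens by atom environment:
  6 × C (aromatic): 1 H each → 6
  5 × C (aromatic): no H
  3 × C: 3 H each → 9
  1 × Br: no H
  1 × C: 2 H
  1 × C: 1 H
  1 × F: no H
  1 × N (aromatic): no H
  1 × N (charge +1): no H
  1 × O: 1 H
  Total hydrogens = 19.
Net charge +1.
Molecular formula: C16H19BrFN2O+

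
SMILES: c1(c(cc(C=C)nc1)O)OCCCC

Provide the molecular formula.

C11H15NO2

Heavy atoms from the SMILES: 11 C, 1 N, 2 O.
Implicit hydrogens by atom environment:
  4 × C: 2 H each → 8
  3 × C (aromatic): no H
  2 × C (aromatic): 1 H each → 2
  1 × C: 3 H
  1 × C: 1 H
  1 × N (aromatic): no H
  1 × O: 1 H
  1 × O: no H
  Total hydrogens = 15.
Molecular formula: C11H15NO2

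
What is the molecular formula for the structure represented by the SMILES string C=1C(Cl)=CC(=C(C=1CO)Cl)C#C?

Heavy atoms from the SMILES: 9 C, 2 Cl, 1 O.
Implicit hydrogens by atom environment:
  4 × C (aromatic): no H
  2 × C (aromatic): 1 H each → 2
  2 × Cl: no H
  1 × C: 2 H
  1 × C: 1 H
  1 × C: no H
  1 × O: 1 H
  Total hydrogens = 6.
Molecular formula: C9H6Cl2O

C9H6Cl2O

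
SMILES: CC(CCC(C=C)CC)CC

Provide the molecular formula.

C11H22

Heavy atoms from the SMILES: 11 C.
Implicit hydrogens by atom environment:
  5 × C: 2 H each → 10
  3 × C: 3 H each → 9
  3 × C: 1 H each → 3
  Total hydrogens = 22.
Molecular formula: C11H22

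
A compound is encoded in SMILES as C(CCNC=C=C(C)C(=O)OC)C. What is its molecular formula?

C10H17NO2

Heavy atoms from the SMILES: 10 C, 1 N, 2 O.
Implicit hydrogens by atom environment:
  3 × C: 3 H each → 9
  3 × C: 2 H each → 6
  3 × C: no H
  2 × O: no H
  1 × C: 1 H
  1 × N: 1 H
  Total hydrogens = 17.
Molecular formula: C10H17NO2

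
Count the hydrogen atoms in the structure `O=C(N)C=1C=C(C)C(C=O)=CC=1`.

Hydrogens are implicit in SMILES; fill each atom to its normal valence:
  3 × C (aromatic): 1 H each → 3
  3 × C (aromatic): no H
  2 × O: no H
  1 × C: 3 H
  1 × C: 1 H
  1 × C: no H
  1 × N: 2 H
  Total hydrogens = 9.

9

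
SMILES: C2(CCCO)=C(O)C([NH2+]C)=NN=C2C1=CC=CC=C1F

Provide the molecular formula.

Heavy atoms from the SMILES: 14 C, 1 F, 3 N, 2 O.
Implicit hydrogens by atom environment:
  6 × C (aromatic): no H
  4 × C (aromatic): 1 H each → 4
  3 × C: 2 H each → 6
  2 × N (aromatic): no H
  2 × O: 1 H each → 2
  1 × C: 3 H
  1 × F: no H
  1 × N (charge +1): 2 H
  Total hydrogens = 17.
Net charge +1.
Molecular formula: C14H17FN3O2+

C14H17FN3O2+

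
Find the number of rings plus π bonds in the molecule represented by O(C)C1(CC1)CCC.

1

Molecular formula from the SMILES: C7H14O.
DoU = (2C + 2 + N − H − X)/2 = (2·7 + 2 + 0 − 14 − 0)/2 = 2/2 = 1.
(Structurally: 1 ring(s) + 0 π bond(s) = 1.)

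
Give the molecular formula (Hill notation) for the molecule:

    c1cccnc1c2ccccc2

Heavy atoms from the SMILES: 11 C, 1 N.
Implicit hydrogens by atom environment:
  9 × C (aromatic): 1 H each → 9
  2 × C (aromatic): no H
  1 × N (aromatic): no H
  Total hydrogens = 9.
Molecular formula: C11H9N

C11H9N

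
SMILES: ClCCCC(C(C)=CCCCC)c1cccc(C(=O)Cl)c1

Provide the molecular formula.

C18H24Cl2O

Heavy atoms from the SMILES: 18 C, 2 Cl, 1 O.
Implicit hydrogens by atom environment:
  6 × C: 2 H each → 12
  4 × C (aromatic): 1 H each → 4
  2 × C: 3 H each → 6
  2 × C: 1 H each → 2
  2 × C: no H
  2 × C (aromatic): no H
  2 × Cl: no H
  1 × O: no H
  Total hydrogens = 24.
Molecular formula: C18H24Cl2O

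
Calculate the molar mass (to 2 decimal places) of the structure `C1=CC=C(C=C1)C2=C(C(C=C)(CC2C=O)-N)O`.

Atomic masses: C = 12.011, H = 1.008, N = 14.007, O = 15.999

229.28

Molecular formula: C14H15NO2.
M = 14×12.011 + 15×1.008 + 1×14.007 + 2×15.999 = 229.28 g/mol.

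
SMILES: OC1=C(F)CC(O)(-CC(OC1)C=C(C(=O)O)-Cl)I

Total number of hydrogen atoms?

11

Hydrogens are implicit in SMILES; fill each atom to its normal valence:
  5 × C: no H
  3 × C: 2 H each → 6
  3 × O: 1 H each → 3
  2 × C: 1 H each → 2
  2 × O: no H
  1 × Cl: no H
  1 × F: no H
  1 × I: no H
  Total hydrogens = 11.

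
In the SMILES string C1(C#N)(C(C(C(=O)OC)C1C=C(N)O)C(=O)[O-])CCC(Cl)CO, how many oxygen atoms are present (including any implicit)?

The symbol for oxygen appears 6 times in the SMILES.

6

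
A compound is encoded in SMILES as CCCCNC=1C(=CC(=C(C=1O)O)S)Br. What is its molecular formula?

C10H14BrNO2S

Heavy atoms from the SMILES: 1 Br, 10 C, 1 N, 2 O, 1 S.
Implicit hydrogens by atom environment:
  5 × C (aromatic): no H
  3 × C: 2 H each → 6
  2 × O: 1 H each → 2
  1 × Br: no H
  1 × C: 3 H
  1 × C (aromatic): 1 H
  1 × N: 1 H
  1 × S: 1 H
  Total hydrogens = 14.
Molecular formula: C10H14BrNO2S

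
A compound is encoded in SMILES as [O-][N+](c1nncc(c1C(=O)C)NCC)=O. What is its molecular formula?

C8H10N4O3

Heavy atoms from the SMILES: 8 C, 4 N, 3 O.
Implicit hydrogens by atom environment:
  3 × C (aromatic): no H
  2 × C: 3 H each → 6
  2 × N (aromatic): no H
  2 × O: no H
  1 × C: 2 H
  1 × C (aromatic): 1 H
  1 × C: no H
  1 × N: 1 H
  1 × N (charge +1): no H
  1 × O (charge -1): no H
  Total hydrogens = 10.
Molecular formula: C8H10N4O3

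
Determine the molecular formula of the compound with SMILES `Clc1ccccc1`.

Heavy atoms from the SMILES: 6 C, 1 Cl.
Implicit hydrogens by atom environment:
  5 × C (aromatic): 1 H each → 5
  1 × C (aromatic): no H
  1 × Cl: no H
  Total hydrogens = 5.
Molecular formula: C6H5Cl

C6H5Cl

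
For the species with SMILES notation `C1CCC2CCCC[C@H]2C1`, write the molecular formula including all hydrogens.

Heavy atoms from the SMILES: 10 C.
Implicit hydrogens by atom environment:
  8 × C: 2 H each → 16
  2 × C: 1 H each → 2
  Total hydrogens = 18.
Molecular formula: C10H18

C10H18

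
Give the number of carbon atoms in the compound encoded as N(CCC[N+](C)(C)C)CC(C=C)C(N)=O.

The symbol for carbon appears 11 times in the SMILES.

11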